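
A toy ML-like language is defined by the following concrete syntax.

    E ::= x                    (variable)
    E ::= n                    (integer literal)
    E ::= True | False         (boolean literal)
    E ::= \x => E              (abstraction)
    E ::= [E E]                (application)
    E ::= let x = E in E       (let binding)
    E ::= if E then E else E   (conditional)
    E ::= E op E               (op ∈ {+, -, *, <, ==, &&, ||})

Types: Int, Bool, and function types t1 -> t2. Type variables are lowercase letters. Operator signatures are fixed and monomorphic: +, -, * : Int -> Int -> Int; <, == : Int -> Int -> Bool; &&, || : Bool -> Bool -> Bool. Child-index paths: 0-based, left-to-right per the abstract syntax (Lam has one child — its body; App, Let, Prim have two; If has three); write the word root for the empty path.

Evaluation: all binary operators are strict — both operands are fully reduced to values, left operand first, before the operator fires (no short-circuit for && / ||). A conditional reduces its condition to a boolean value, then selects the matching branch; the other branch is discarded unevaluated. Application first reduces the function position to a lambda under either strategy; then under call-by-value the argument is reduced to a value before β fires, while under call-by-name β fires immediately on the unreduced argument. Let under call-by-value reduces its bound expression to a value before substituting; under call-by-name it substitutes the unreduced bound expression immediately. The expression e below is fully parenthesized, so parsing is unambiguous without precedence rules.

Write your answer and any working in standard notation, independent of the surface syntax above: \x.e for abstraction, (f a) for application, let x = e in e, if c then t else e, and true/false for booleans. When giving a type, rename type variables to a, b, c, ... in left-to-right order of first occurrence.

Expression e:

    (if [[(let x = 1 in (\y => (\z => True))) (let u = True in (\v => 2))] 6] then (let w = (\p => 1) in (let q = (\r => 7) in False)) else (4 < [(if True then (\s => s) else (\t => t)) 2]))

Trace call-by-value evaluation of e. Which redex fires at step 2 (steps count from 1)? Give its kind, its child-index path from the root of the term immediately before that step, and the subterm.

Trace:
step 0: (if (((let x = 1 in (\y.(\z.true))) (let u = true in (\v.2))) 6) then (let w = (\p.1) in (let q = (\r.7) in false)) else (4 < ((if true then (\s.s) else (\t.t)) 2)))
step 1: [let@0.0.0] (if (((\y.(\z.true)) (let u = true in (\v.2))) 6) then (let w = (\p.1) in (let q = (\r.7) in false)) else (4 < ((if true then (\s.s) else (\t.t)) 2)))
step 2: [let@0.0.1] (if (((\y.(\z.true)) (\v.2)) 6) then (let w = (\p.1) in (let q = (\r.7) in false)) else (4 < ((if true then (\s.s) else (\t.t)) 2)))

Answer: let at 0.0.1 : (let u = true in (\v.2))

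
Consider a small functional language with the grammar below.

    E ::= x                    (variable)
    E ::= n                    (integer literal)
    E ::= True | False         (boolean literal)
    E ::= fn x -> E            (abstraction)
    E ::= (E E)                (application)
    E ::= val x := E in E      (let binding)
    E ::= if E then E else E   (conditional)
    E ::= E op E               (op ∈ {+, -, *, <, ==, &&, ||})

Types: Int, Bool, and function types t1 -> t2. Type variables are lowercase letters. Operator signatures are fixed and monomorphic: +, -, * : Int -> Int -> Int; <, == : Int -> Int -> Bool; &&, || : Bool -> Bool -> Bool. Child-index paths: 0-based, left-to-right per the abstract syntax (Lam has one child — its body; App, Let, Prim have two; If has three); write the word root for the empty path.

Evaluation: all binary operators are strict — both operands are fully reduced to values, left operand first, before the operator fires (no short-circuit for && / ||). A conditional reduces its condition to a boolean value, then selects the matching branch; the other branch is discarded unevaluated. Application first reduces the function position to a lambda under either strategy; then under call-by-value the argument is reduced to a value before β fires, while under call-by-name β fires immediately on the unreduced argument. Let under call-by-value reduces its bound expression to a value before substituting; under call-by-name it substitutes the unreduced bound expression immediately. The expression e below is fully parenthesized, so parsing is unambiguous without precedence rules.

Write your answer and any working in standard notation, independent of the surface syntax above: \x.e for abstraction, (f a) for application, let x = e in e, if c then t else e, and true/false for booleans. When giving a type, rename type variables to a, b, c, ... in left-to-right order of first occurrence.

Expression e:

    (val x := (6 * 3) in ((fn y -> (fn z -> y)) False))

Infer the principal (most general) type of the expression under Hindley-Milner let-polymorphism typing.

Answer: a -> Bool

Working:
  unify Int ~ Int
  unify Int ~ Int
let x : Int
y : a
\z._ : b -> a
\y._ : a -> b -> a
  unify a -> b -> a ~ Bool -> c
  unify a ~ Bool
  unify b -> Bool ~ c
_ _ : b -> Bool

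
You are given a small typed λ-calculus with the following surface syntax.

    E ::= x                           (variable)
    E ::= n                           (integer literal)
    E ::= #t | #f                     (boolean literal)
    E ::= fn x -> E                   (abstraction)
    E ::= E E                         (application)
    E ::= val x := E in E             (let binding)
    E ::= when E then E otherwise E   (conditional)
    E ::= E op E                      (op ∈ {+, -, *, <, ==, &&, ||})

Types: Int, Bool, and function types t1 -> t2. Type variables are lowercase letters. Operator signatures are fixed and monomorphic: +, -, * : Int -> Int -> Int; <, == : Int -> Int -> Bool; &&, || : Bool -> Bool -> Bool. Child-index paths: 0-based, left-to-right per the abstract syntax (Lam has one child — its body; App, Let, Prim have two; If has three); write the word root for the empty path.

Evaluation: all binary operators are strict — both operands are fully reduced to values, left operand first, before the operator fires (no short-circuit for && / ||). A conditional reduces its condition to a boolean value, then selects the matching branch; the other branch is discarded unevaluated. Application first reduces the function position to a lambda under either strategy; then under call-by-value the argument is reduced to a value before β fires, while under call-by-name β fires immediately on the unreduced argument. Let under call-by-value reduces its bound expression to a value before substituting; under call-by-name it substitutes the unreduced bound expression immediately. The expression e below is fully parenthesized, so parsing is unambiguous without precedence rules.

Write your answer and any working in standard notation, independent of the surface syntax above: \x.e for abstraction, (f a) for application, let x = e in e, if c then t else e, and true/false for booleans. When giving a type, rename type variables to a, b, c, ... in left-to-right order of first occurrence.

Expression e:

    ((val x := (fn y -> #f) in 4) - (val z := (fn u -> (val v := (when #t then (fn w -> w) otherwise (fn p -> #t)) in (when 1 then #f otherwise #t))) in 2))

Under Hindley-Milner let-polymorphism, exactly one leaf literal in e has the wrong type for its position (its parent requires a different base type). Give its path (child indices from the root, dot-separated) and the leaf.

Working:
\y._ : a -> Bool
let x : forall. a -> Bool
  unify Int ~ Int
  unify Bool ~ Bool
w : c
\w._ : c -> c
\p._ : d -> Bool
  unify c -> c ~ d -> Bool
  unify c ~ d
  unify d ~ Bool
let v : Bool -> Bool
  unify Int ~ Bool
  FAIL: mismatch Int ~ Bool

Answer: 1.0.0.1.0 : 1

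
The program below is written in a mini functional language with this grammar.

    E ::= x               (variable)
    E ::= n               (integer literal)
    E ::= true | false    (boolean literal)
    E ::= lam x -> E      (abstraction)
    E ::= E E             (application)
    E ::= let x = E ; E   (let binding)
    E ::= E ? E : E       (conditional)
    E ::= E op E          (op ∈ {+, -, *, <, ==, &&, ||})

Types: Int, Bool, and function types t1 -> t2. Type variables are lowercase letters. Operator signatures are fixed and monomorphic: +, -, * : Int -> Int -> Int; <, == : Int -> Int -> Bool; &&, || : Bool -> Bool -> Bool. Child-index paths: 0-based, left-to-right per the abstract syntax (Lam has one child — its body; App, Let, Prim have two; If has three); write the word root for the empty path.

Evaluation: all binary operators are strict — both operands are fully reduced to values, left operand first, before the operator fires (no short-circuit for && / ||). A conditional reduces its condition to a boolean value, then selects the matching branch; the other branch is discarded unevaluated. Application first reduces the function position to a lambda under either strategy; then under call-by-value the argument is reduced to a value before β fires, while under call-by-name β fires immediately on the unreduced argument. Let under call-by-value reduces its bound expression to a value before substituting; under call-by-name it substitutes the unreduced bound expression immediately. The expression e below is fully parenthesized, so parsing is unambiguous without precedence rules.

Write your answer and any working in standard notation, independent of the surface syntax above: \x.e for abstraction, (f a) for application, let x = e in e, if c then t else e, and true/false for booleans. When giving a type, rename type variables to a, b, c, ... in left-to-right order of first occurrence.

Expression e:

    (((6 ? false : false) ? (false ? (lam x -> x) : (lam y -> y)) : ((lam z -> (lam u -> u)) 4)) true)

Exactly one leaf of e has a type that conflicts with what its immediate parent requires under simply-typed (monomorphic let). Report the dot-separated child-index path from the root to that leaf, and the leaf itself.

Working:
  unify Int ~ Bool
  FAIL: mismatch Int ~ Bool

Answer: 0.0.0 : 6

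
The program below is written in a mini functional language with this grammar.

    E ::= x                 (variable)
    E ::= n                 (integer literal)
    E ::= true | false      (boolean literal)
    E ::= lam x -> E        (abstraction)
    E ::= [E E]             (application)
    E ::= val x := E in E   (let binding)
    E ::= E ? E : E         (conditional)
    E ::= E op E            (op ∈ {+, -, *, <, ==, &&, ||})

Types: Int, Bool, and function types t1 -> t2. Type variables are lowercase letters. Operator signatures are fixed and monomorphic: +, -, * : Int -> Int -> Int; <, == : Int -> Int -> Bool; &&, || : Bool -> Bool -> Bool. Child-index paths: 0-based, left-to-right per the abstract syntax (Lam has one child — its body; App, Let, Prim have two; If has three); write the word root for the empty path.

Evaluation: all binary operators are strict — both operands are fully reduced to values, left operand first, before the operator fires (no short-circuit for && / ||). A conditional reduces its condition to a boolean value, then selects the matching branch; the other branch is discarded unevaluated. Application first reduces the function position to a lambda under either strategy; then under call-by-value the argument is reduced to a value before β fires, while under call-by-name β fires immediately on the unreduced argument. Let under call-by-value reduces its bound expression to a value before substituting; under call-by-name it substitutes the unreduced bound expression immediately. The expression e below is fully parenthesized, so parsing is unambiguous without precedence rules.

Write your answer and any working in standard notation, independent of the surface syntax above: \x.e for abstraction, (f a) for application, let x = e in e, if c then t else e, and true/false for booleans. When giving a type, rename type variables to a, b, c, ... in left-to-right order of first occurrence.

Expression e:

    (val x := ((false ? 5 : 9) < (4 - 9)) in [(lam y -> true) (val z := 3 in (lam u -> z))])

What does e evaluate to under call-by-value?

Derivation:
step 0: (let x = ((if false then 5 else 9) < (4 - 9)) in ((\y.true) (let z = 3 in (\u.z))))
step 1: [if@0.0] (let x = (9 < (4 - 9)) in ((\y.true) (let z = 3 in (\u.z))))
step 2: [delta@0.1] (let x = (9 < -5) in ((\y.true) (let z = 3 in (\u.z))))
step 3: [delta@0] (let x = false in ((\y.true) (let z = 3 in (\u.z))))
step 4: [let@root] ((\y.true) (let z = 3 in (\u.z)))
step 5: [let@1] ((\y.true) (\u.3))
step 6: [beta@root] true

Answer: true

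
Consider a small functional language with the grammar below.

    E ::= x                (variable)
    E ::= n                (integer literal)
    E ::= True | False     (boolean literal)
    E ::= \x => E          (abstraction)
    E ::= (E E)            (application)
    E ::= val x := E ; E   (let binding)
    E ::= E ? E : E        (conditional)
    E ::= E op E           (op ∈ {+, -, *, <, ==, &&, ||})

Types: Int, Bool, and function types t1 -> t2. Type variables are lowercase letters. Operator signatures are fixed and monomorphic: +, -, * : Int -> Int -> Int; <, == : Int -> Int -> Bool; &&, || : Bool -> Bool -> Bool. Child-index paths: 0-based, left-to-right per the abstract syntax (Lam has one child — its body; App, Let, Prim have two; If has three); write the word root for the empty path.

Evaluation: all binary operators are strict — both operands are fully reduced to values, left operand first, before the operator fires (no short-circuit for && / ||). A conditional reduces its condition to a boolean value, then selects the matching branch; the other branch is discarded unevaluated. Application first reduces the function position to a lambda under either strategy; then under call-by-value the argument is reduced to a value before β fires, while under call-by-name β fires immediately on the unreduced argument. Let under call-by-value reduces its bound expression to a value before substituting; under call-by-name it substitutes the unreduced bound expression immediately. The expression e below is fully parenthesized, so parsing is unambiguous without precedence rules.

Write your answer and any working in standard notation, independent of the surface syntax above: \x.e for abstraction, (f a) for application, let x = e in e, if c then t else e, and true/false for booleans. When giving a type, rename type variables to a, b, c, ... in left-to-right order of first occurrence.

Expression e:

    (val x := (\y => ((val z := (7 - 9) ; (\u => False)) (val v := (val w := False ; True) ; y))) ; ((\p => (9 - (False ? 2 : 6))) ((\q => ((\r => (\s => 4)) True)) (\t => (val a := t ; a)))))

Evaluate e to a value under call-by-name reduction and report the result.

Working:
step 0: (let x = (\y.((let z = (7 - 9) in (\u.false)) (let v = (let w = false in true) in y))) in ((\p.(9 - (if false then 2 else 6))) ((\q.((\r.(\s.4)) true)) (\t.(let a = t in a)))))
step 1: [let@root] ((\p.(9 - (if false then 2 else 6))) ((\q.((\r.(\s.4)) true)) (\t.(let a = t in a))))
step 2: [beta@root] (9 - (if false then 2 else 6))
step 3: [if@1] (9 - 6)
step 4: [delta@root] 3

Answer: 3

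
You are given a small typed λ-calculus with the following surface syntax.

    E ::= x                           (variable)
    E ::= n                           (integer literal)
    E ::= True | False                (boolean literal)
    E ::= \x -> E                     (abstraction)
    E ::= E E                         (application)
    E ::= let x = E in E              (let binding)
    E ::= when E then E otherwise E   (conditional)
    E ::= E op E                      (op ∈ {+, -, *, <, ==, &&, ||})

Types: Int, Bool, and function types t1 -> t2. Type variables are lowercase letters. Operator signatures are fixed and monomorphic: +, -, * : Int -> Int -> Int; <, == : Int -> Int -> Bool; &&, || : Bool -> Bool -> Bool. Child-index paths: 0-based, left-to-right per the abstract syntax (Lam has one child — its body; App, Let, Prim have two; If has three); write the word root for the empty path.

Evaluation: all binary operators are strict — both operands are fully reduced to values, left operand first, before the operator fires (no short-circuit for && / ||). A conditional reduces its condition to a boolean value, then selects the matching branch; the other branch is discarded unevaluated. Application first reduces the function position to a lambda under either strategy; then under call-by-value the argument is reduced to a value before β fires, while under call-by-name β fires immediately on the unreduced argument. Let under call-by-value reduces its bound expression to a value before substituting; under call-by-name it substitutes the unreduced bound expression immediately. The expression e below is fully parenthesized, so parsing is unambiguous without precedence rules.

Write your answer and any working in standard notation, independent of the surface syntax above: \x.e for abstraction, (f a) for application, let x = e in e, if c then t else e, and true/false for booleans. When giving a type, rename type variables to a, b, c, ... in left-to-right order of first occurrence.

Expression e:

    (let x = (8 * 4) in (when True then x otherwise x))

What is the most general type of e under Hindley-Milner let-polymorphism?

Working:
  unify Int ~ Int
  unify Int ~ Int
let x : Int
  unify Bool ~ Bool
x : Int
x : Int
  unify Int ~ Int

Answer: Int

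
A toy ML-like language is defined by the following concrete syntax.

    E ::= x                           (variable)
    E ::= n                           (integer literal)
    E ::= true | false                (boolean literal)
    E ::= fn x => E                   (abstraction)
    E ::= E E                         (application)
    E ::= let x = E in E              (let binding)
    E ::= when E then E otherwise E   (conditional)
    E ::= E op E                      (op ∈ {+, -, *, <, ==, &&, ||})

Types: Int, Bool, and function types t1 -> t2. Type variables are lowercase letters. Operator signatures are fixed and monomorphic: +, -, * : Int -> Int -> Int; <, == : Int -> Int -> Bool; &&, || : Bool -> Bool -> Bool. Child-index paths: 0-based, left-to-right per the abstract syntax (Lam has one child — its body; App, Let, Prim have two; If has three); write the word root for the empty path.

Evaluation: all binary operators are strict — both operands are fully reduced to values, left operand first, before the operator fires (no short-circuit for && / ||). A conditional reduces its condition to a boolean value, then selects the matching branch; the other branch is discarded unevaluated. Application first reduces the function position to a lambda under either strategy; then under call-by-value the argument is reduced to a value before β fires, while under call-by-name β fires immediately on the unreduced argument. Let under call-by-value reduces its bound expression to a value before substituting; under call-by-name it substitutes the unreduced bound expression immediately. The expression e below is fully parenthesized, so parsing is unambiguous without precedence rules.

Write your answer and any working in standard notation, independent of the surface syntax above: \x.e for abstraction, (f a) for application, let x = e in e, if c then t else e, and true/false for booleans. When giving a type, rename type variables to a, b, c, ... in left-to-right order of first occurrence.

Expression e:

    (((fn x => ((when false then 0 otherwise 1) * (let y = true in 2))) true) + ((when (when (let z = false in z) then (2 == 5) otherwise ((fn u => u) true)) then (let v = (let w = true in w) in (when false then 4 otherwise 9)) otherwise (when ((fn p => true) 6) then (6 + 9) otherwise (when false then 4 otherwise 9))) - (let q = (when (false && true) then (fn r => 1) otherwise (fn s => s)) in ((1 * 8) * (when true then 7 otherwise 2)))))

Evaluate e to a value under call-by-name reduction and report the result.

Working:
step 0: (((\x.((if false then 0 else 1) * (let y = true in 2))) true) + ((if (if (let z = false in z) then (2 == 5) else ((\u.u) true)) then (let v = (let w = true in w) in (if false then 4 else 9)) else (if ((\p.true) 6) then (6 + 9) else (if false then 4 else 9))) - (let q = (if (false && true) then (\r.1) else (\s.s)) in ((1 * 8) * (if true then 7 else 2)))))
step 1: [beta@0] (((if false then 0 else 1) * (let y = true in 2)) + ((if (if (let z = false in z) then (2 == 5) else ((\u.u) true)) then (let v = (let w = true in w) in (if false then 4 else 9)) else (if ((\p.true) 6) then (6 + 9) else (if false then 4 else 9))) - (let q = (if (false && true) then (\r.1) else (\s.s)) in ((1 * 8) * (if true then 7 else 2)))))
step 2: [if@0.0] ((1 * (let y = true in 2)) + ((if (if (let z = false in z) then (2 == 5) else ((\u.u) true)) then (let v = (let w = true in w) in (if false then 4 else 9)) else (if ((\p.true) 6) then (6 + 9) else (if false then 4 else 9))) - (let q = (if (false && true) then (\r.1) else (\s.s)) in ((1 * 8) * (if true then 7 else 2)))))
step 3: [let@0.1] ((1 * 2) + ((if (if (let z = false in z) then (2 == 5) else ((\u.u) true)) then (let v = (let w = true in w) in (if false then 4 else 9)) else (if ((\p.true) 6) then (6 + 9) else (if false then 4 else 9))) - (let q = (if (false && true) then (\r.1) else (\s.s)) in ((1 * 8) * (if true then 7 else 2)))))
step 4: [delta@0] (2 + ((if (if (let z = false in z) then (2 == 5) else ((\u.u) true)) then (let v = (let w = true in w) in (if false then 4 else 9)) else (if ((\p.true) 6) then (6 + 9) else (if false then 4 else 9))) - (let q = (if (false && true) then (\r.1) else (\s.s)) in ((1 * 8) * (if true then 7 else 2)))))
step 5: [let@1.0.0.0] (2 + ((if (if false then (2 == 5) else ((\u.u) true)) then (let v = (let w = true in w) in (if false then 4 else 9)) else (if ((\p.true) 6) then (6 + 9) else (if false then 4 else 9))) - (let q = (if (false && true) then (\r.1) else (\s.s)) in ((1 * 8) * (if true then 7 else 2)))))
step 6: [if@1.0.0] (2 + ((if ((\u.u) true) then (let v = (let w = true in w) in (if false then 4 else 9)) else (if ((\p.true) 6) then (6 + 9) else (if false then 4 else 9))) - (let q = (if (false && true) then (\r.1) else (\s.s)) in ((1 * 8) * (if true then 7 else 2)))))
step 7: [beta@1.0.0] (2 + ((if true then (let v = (let w = true in w) in (if false then 4 else 9)) else (if ((\p.true) 6) then (6 + 9) else (if false then 4 else 9))) - (let q = (if (false && true) then (\r.1) else (\s.s)) in ((1 * 8) * (if true then 7 else 2)))))
step 8: [if@1.0] (2 + ((let v = (let w = true in w) in (if false then 4 else 9)) - (let q = (if (false && true) then (\r.1) else (\s.s)) in ((1 * 8) * (if true then 7 else 2)))))
step 9: [let@1.0] (2 + ((if false then 4 else 9) - (let q = (if (false && true) then (\r.1) else (\s.s)) in ((1 * 8) * (if true then 7 else 2)))))
step 10: [if@1.0] (2 + (9 - (let q = (if (false && true) then (\r.1) else (\s.s)) in ((1 * 8) * (if true then 7 else 2)))))
step 11: [let@1.1] (2 + (9 - ((1 * 8) * (if true then 7 else 2))))
step 12: [delta@1.1.0] (2 + (9 - (8 * (if true then 7 else 2))))
step 13: [if@1.1.1] (2 + (9 - (8 * 7)))
step 14: [delta@1.1] (2 + (9 - 56))
step 15: [delta@1] (2 + -47)
step 16: [delta@root] -45

Answer: -45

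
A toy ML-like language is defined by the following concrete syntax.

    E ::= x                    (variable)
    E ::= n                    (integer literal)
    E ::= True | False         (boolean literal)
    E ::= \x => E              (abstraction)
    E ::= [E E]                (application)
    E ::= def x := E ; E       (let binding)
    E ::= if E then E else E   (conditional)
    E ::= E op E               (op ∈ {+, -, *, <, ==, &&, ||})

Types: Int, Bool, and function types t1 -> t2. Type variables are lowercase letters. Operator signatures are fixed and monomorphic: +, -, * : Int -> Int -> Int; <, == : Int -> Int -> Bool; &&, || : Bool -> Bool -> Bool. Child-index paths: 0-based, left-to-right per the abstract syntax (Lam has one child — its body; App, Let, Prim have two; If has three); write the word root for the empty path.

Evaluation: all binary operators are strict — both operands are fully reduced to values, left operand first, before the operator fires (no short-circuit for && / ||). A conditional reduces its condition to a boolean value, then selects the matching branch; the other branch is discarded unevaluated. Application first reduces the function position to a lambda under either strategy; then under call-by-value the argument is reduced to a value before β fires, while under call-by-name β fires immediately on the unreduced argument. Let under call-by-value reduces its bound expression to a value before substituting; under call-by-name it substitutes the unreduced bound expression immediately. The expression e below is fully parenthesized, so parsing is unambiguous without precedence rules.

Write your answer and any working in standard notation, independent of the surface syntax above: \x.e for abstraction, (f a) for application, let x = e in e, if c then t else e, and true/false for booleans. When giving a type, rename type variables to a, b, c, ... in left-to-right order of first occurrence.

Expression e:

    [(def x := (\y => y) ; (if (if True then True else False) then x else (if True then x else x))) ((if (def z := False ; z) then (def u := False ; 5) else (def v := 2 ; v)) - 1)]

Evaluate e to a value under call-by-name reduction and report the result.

Working:
step 0: ((let x = (\y.y) in (if (if true then true else false) then x else (if true then x else x))) ((if (let z = false in z) then (let u = false in 5) else (let v = 2 in v)) - 1))
step 1: [let@0] ((if (if true then true else false) then (\y.y) else (if true then (\y.y) else (\y.y))) ((if (let z = false in z) then (let u = false in 5) else (let v = 2 in v)) - 1))
step 2: [if@0.0] ((if true then (\y.y) else (if true then (\y.y) else (\y.y))) ((if (let z = false in z) then (let u = false in 5) else (let v = 2 in v)) - 1))
step 3: [if@0] ((\y.y) ((if (let z = false in z) then (let u = false in 5) else (let v = 2 in v)) - 1))
step 4: [beta@root] ((if (let z = false in z) then (let u = false in 5) else (let v = 2 in v)) - 1)
step 5: [let@0.0] ((if false then (let u = false in 5) else (let v = 2 in v)) - 1)
step 6: [if@0] ((let v = 2 in v) - 1)
step 7: [let@0] (2 - 1)
step 8: [delta@root] 1

Answer: 1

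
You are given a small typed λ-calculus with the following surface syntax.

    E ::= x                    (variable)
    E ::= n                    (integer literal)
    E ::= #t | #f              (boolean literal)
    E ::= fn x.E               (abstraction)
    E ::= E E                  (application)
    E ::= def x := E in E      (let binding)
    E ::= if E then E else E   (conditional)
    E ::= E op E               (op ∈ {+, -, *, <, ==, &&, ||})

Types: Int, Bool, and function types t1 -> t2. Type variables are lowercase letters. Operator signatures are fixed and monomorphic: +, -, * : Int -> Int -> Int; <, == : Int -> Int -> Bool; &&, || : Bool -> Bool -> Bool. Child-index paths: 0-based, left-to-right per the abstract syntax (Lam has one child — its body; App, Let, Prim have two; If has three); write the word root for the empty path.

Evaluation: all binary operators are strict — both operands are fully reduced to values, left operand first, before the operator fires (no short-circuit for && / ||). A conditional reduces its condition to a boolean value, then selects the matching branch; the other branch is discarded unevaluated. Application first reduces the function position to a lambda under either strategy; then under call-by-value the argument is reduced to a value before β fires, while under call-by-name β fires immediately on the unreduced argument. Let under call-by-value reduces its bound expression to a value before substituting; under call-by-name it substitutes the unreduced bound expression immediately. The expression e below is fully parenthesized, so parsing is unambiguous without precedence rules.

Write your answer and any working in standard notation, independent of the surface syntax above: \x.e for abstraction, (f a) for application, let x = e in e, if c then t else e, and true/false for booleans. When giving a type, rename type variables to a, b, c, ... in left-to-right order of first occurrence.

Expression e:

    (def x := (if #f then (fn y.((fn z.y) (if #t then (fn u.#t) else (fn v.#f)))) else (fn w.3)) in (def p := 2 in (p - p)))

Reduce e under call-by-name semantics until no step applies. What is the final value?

Trace:
step 0: (let x = (if false then (\y.((\z.y) (if true then (\u.true) else (\v.false)))) else (\w.3)) in (let p = 2 in (p - p)))
step 1: [let@root] (let p = 2 in (p - p))
step 2: [let@root] (2 - 2)
step 3: [delta@root] 0

Answer: 0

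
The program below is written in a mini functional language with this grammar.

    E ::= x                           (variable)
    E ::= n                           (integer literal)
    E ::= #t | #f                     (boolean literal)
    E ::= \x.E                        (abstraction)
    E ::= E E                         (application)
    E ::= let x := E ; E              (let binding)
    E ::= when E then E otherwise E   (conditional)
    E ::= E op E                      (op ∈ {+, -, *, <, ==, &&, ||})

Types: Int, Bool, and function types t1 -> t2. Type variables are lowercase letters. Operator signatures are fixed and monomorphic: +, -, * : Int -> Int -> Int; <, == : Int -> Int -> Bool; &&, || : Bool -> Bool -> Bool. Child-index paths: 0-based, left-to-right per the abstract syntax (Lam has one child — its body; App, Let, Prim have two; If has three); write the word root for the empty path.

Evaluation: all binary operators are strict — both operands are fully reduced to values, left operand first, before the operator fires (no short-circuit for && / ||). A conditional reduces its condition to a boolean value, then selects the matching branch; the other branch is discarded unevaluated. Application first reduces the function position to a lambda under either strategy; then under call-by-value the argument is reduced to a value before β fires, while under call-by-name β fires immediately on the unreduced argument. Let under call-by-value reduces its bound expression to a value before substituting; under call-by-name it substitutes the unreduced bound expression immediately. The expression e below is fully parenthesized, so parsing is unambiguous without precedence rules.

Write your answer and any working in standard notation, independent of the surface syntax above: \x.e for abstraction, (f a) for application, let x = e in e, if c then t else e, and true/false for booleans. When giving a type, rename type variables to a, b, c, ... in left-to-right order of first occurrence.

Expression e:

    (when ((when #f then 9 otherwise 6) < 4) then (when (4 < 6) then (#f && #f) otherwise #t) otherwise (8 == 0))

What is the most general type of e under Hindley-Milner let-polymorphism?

Answer: Bool

Trace:
  unify Bool ~ Bool
  unify Int ~ Int
  unify Int ~ Int
  unify Int ~ Int
  unify Bool ~ Bool
  unify Int ~ Int
  unify Int ~ Int
  unify Bool ~ Bool
  unify Bool ~ Bool
  unify Bool ~ Bool
  unify Bool ~ Bool
  unify Int ~ Int
  unify Int ~ Int
  unify Bool ~ Bool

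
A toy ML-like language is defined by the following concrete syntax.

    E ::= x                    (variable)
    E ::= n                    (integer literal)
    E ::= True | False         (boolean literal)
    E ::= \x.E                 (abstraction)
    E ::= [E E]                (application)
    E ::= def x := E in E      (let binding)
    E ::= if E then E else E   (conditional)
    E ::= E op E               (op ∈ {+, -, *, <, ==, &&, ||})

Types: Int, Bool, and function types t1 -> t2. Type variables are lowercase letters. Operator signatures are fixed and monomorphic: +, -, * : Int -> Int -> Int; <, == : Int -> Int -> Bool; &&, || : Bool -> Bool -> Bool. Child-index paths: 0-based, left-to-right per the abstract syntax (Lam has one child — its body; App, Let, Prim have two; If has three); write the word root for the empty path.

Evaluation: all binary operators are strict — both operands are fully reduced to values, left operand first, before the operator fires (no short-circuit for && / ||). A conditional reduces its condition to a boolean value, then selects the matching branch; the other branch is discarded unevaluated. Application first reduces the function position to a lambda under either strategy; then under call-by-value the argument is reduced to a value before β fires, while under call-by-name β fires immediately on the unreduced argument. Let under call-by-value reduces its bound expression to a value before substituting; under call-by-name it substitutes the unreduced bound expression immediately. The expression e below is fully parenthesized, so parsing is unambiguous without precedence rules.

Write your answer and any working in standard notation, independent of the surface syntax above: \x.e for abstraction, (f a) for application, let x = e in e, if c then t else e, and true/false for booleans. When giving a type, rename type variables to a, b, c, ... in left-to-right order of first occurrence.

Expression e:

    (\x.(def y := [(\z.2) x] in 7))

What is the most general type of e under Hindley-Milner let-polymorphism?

Working:
\z._ : b -> Int
x : a
  unify b -> Int ~ a -> c
  unify b ~ a
  unify Int ~ c
_ _ : Int
let y : Int
\x._ : a -> Int

Answer: a -> Int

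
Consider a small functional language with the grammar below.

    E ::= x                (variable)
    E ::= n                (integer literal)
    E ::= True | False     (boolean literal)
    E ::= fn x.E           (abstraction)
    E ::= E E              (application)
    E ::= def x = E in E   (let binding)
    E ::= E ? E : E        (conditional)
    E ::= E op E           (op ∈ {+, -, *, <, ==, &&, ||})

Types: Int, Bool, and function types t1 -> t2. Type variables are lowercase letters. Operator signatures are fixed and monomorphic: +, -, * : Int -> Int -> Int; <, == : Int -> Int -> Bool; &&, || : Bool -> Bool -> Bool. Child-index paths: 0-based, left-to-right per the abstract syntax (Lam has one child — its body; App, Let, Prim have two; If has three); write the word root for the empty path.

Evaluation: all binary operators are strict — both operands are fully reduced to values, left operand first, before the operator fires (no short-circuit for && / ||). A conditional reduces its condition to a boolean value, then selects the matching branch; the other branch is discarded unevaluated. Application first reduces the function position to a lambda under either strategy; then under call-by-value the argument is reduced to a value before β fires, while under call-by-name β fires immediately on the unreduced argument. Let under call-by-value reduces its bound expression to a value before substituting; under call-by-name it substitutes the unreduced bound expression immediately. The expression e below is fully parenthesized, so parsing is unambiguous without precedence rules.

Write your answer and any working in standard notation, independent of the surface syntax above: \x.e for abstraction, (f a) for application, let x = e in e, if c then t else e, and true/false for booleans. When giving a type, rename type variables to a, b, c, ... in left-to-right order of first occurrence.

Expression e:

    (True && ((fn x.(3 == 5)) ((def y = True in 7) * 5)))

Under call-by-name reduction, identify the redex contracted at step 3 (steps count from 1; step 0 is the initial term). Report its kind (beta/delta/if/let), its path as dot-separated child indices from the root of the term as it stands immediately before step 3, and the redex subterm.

Answer: delta at root : (true && false)

Derivation:
step 0: (true && ((\x.(3 == 5)) ((let y = true in 7) * 5)))
step 1: [beta@1] (true && (3 == 5))
step 2: [delta@1] (true && false)
step 3: [delta@root] false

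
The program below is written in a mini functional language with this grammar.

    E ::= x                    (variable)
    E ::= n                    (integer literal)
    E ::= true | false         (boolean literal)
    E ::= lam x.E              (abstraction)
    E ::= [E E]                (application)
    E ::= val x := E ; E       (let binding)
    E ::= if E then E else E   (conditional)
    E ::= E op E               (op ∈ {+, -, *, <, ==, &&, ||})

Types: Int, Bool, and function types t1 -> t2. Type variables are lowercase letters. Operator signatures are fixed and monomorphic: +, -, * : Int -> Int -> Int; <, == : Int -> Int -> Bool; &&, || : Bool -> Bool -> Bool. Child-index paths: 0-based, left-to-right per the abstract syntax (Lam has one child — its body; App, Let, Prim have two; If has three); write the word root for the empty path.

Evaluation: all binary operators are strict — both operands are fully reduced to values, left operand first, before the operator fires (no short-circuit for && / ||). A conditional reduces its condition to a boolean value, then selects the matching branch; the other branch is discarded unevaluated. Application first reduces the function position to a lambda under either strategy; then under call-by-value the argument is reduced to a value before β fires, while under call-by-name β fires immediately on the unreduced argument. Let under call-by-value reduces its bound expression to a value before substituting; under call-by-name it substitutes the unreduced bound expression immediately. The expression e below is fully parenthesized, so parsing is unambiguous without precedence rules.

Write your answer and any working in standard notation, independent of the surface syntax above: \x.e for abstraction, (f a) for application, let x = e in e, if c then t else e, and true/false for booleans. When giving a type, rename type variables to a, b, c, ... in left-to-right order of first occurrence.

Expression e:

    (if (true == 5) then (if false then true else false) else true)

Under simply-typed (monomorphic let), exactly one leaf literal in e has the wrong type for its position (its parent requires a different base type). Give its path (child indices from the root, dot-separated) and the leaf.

Trace:
  unify Bool ~ Int
  FAIL: mismatch Bool ~ Int

Answer: 0.0 : true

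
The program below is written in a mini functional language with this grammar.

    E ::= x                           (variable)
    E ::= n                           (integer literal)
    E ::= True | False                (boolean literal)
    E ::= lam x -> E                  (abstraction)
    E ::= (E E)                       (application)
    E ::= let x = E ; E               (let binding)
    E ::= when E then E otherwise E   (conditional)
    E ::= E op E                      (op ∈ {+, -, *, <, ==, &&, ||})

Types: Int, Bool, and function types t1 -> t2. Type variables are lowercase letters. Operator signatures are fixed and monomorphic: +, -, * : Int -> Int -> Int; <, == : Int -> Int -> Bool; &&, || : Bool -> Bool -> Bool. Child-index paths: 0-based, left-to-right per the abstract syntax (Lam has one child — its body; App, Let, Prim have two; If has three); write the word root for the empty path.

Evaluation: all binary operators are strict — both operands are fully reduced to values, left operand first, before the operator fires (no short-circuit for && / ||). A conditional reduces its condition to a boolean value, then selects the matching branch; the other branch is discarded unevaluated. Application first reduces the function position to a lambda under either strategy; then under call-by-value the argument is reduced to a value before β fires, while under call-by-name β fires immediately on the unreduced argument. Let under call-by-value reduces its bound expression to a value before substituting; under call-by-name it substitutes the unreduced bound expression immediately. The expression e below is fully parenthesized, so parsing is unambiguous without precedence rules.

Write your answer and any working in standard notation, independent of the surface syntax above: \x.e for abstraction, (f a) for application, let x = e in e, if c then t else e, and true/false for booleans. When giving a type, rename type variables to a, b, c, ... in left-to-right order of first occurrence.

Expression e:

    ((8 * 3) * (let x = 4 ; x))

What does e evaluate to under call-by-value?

Answer: 96

Derivation:
step 0: ((8 * 3) * (let x = 4 in x))
step 1: [delta@0] (24 * (let x = 4 in x))
step 2: [let@1] (24 * 4)
step 3: [delta@root] 96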